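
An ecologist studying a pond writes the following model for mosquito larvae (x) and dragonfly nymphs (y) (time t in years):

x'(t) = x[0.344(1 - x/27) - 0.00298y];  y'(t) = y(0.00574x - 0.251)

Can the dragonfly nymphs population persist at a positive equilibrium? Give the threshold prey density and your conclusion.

Threshold x = 43.7; K < 43.7, so no, the predator goes extinct.

The predator equation gives dy/dt > 0 only when x > 0.251/0.00574 = 43.7.
Without the predator, x → K = 27. Since 27 < 43.7, the predator cannot invade.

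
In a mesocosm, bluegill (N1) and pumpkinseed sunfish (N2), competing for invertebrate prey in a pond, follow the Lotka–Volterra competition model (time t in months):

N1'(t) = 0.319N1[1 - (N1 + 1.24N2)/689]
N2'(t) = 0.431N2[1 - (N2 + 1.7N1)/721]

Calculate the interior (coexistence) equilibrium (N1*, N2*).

Setting both brackets to zero gives the nullclines N1 + 1.24N2 = 689 and 1.7N1 + N2 = 721.
Substituting N2 = 721 - 1.7N1 into the first: N1(1 - 1.24·1.7) = 689 - 1.24·721.
So N1* = -205/-1.11 = 185, and then N2* = 721 - 1.7·185 = 406.

N1* ≈ 185, N2* ≈ 406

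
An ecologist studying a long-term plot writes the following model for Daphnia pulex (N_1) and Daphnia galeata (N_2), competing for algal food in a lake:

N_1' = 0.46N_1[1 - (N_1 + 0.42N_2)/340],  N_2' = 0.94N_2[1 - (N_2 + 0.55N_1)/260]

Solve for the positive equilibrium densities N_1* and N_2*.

Setting both brackets to zero gives the nullclines N_1 + 0.42N_2 = 340 and 0.55N_1 + N_2 = 260.
Substituting N_2 = 260 - 0.55N_1 into the first: N_1(1 - 0.42·0.55) = 340 - 0.42·260.
So N_1* = 231/0.769 = 300, and then N_2* = 260 - 0.55·300 = 94.9.

N_1* ≈ 300, N_2* ≈ 94.9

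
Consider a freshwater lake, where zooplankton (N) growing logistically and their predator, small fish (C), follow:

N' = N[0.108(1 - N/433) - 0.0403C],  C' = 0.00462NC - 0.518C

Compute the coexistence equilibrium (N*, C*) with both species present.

N* ≈ 112, C* ≈ 1.99

From dC/dt = 0 with C > 0: 0.00462N* = 0.518, so N* = 112.
Substitute into dN/dt = 0: 0.108(1 - 112/433) = 0.0403C*.
The bracket is 0.741, giving C* = 0.08/0.0403 = 1.99.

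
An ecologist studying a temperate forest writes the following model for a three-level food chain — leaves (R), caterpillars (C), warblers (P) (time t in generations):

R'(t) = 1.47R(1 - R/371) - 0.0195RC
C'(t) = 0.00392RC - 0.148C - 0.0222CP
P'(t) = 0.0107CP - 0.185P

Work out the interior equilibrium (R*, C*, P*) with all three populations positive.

R* ≈ 286, C* ≈ 17.3, P* ≈ 43.8

From dP/dt = 0: 0.0107C* = 0.185, so C* = 17.3.
From dR/dt = 0: 1.47(1 - R*/371) = 0.0195·17.3, giving R* = 371·(1 - 0.229) = 286.
From dC/dt = 0: 0.00392·286 - 0.148 = 0.0222P*, so P* = 0.973/0.0222 = 43.8.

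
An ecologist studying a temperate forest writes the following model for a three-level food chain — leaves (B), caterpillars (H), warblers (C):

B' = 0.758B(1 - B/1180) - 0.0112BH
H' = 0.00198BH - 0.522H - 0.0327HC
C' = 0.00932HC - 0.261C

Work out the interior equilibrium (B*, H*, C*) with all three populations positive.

From dC/dt = 0: 0.00932H* = 0.261, so H* = 28.
From dB/dt = 0: 0.758(1 - B*/1180) = 0.0112·28, giving B* = 1180·(1 - 0.414) = 692.
From dH/dt = 0: 0.00198·692 - 0.522 = 0.0327C*, so C* = 0.848/0.0327 = 25.9.

B* ≈ 692, H* ≈ 28, C* ≈ 25.9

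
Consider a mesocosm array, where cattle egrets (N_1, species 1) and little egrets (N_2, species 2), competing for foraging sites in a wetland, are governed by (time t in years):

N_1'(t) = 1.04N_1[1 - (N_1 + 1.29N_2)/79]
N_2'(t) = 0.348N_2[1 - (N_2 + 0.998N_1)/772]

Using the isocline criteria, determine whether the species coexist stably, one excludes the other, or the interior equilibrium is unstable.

Compare the nullcline intercepts: K1/α12 = 79/1.29 = 61.2 < K2 = 772; K2/α21 = 772/0.998 = 774 > K1 = 79.
Since the inequalities point opposite ways, species 2 can invade but species 1 cannot.

species 2 excludes species 1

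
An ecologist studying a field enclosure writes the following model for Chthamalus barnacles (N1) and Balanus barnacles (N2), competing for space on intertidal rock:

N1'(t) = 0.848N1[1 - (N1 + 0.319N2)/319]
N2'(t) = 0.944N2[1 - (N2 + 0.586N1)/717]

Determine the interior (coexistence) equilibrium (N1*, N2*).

N1* ≈ 111, N2* ≈ 652

Setting both brackets to zero gives the nullclines N1 + 0.319N2 = 319 and 0.586N1 + N2 = 717.
Substituting N2 = 717 - 0.586N1 into the first: N1(1 - 0.319·0.586) = 319 - 0.319·717.
So N1* = 90.3/0.813 = 111, and then N2* = 717 - 0.586·111 = 652.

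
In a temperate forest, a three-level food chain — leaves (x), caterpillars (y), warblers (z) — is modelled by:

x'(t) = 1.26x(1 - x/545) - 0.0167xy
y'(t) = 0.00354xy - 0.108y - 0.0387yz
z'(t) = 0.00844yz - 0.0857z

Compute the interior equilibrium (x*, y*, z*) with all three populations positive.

x* ≈ 472, y* ≈ 10.2, z* ≈ 40.4

From dz/dt = 0: 0.00844y* = 0.0857, so y* = 10.2.
From dx/dt = 0: 1.26(1 - x*/545) = 0.0167·10.2, giving x* = 545·(1 - 0.135) = 472.
From dy/dt = 0: 0.00354·472 - 0.108 = 0.0387z*, so z* = 1.56/0.0387 = 40.4.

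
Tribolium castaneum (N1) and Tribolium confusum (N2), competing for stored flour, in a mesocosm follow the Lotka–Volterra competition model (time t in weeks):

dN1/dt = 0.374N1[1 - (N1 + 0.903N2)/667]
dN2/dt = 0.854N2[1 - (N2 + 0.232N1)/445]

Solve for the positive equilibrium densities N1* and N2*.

N1* ≈ 335, N2* ≈ 367

Setting both brackets to zero gives the nullclines N1 + 0.903N2 = 667 and 0.232N1 + N2 = 445.
Substituting N2 = 445 - 0.232N1 into the first: N1(1 - 0.903·0.232) = 667 - 0.903·445.
So N1* = 265/0.791 = 335, and then N2* = 445 - 0.232·335 = 367.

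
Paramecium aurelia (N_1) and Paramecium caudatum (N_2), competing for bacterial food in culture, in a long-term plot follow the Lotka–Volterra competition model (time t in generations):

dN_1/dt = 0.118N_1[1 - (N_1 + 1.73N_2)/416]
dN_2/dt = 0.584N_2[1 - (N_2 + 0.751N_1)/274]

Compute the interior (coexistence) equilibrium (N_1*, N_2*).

N_1* ≈ 194, N_2* ≈ 128

Setting both brackets to zero gives the nullclines N_1 + 1.73N_2 = 416 and 0.751N_1 + N_2 = 274.
Substituting N_2 = 274 - 0.751N_1 into the first: N_1(1 - 1.73·0.751) = 416 - 1.73·274.
So N_1* = -58/-0.299 = 194, and then N_2* = 274 - 0.751·194 = 128.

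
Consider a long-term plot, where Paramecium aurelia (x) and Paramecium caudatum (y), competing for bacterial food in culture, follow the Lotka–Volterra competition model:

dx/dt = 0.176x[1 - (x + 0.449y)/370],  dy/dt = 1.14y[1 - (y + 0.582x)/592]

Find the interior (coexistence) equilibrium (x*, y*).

Setting both brackets to zero gives the nullclines x + 0.449y = 370 and 0.582x + y = 592.
Substituting y = 592 - 0.582x into the first: x(1 - 0.449·0.582) = 370 - 0.449·592.
So x* = 104/0.739 = 141, and then y* = 592 - 0.582·141 = 510.

x* ≈ 141, y* ≈ 510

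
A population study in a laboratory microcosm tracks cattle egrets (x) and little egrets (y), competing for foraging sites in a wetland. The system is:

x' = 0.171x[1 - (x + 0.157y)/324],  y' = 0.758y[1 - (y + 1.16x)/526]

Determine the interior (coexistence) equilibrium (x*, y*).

x* ≈ 295, y* ≈ 184

Setting both brackets to zero gives the nullclines x + 0.157y = 324 and 1.16x + y = 526.
Substituting y = 526 - 1.16x into the first: x(1 - 0.157·1.16) = 324 - 0.157·526.
So x* = 241/0.818 = 295, and then y* = 526 - 1.16·295 = 184.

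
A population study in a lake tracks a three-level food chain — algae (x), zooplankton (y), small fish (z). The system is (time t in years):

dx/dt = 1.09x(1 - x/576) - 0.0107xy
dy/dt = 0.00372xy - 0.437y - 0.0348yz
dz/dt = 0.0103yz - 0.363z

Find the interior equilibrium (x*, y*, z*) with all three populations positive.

x* ≈ 377, y* ≈ 35.2, z* ≈ 27.7

From dz/dt = 0: 0.0103y* = 0.363, so y* = 35.2.
From dx/dt = 0: 1.09(1 - x*/576) = 0.0107·35.2, giving x* = 576·(1 - 0.346) = 377.
From dy/dt = 0: 0.00372·377 - 0.437 = 0.0348z*, so z* = 0.964/0.0348 = 27.7.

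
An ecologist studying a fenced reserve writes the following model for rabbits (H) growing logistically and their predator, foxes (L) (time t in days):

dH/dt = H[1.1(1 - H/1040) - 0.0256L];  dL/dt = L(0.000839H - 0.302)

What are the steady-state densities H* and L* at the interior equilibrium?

From dL/dt = 0 with L > 0: 0.000839H* = 0.302, so H* = 360.
Substitute into dH/dt = 0: 1.1(1 - 360/1040) = 0.0256L*.
The bracket is 0.654, giving L* = 0.719/0.0256 = 28.1.

H* ≈ 360, L* ≈ 28.1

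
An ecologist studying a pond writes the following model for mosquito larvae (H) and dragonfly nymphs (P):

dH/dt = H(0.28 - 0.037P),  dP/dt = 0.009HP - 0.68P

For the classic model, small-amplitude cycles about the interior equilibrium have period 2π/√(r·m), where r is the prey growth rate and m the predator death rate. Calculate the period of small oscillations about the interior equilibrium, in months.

Here r = 0.28 and m = 0.68, so r·m = 0.19.
ω = √0.19 = 0.436 per month, hence T = 2π/ω ≈ 14.4 months.

T ≈ 14.4 months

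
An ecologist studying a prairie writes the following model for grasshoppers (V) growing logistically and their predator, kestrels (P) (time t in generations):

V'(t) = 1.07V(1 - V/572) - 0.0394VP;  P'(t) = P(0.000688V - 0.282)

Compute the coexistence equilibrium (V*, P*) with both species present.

V* ≈ 410, P* ≈ 7.7

From dP/dt = 0 with P > 0: 0.000688V* = 0.282, so V* = 410.
Substitute into dV/dt = 0: 1.07(1 - 410/572) = 0.0394P*.
The bracket is 0.283, giving P* = 0.303/0.0394 = 7.7.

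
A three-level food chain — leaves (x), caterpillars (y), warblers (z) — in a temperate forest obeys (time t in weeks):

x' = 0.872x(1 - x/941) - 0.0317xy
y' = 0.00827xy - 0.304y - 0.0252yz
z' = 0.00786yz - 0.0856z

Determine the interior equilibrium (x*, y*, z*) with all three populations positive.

x* ≈ 568, y* ≈ 10.9, z* ≈ 174

From dz/dt = 0: 0.00786y* = 0.0856, so y* = 10.9.
From dx/dt = 0: 0.872(1 - x*/941) = 0.0317·10.9, giving x* = 941·(1 - 0.396) = 568.
From dy/dt = 0: 0.00827·568 - 0.304 = 0.0252z*, so z* = 4.4/0.0252 = 174.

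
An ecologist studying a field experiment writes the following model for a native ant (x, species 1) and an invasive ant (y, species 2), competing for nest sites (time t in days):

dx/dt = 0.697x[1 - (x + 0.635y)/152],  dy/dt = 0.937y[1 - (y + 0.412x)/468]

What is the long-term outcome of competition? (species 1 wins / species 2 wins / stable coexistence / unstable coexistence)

Compare the nullcline intercepts: K1/α12 = 152/0.635 = 239 < K2 = 468; K2/α21 = 468/0.412 = 1140 > K1 = 152.
Since the inequalities point opposite ways, species 2 can invade but species 1 cannot.

species 2 excludes species 1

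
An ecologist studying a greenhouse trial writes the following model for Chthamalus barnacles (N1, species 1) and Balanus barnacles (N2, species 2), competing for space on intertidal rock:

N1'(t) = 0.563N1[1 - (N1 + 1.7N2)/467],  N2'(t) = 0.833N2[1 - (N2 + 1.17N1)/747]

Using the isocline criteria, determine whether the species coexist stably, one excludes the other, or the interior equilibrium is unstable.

species 2 excludes species 1

Compare the nullcline intercepts: K1/α12 = 467/1.7 = 275 < K2 = 747; K2/α21 = 747/1.17 = 638 > K1 = 467.
Since the inequalities point opposite ways, species 2 can invade but species 1 cannot.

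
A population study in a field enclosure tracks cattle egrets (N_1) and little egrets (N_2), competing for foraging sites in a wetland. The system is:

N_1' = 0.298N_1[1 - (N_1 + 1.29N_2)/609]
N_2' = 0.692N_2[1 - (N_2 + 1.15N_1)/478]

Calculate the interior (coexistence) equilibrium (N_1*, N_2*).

Setting both brackets to zero gives the nullclines N_1 + 1.29N_2 = 609 and 1.15N_1 + N_2 = 478.
Substituting N_2 = 478 - 1.15N_1 into the first: N_1(1 - 1.29·1.15) = 609 - 1.29·478.
So N_1* = -7.62/-0.483 = 15.8, and then N_2* = 478 - 1.15·15.8 = 460.

N_1* ≈ 15.8, N_2* ≈ 460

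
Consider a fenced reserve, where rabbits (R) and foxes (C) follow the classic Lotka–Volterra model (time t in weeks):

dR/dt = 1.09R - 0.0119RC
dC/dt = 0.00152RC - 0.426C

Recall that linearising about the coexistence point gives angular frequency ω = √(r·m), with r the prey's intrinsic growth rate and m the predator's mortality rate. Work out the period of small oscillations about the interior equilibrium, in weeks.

T ≈ 9.22 weeks

Here r = 1.09 and m = 0.426, so r·m = 0.464.
ω = √0.464 = 0.681 per week, hence T = 2π/ω ≈ 9.22 weeks.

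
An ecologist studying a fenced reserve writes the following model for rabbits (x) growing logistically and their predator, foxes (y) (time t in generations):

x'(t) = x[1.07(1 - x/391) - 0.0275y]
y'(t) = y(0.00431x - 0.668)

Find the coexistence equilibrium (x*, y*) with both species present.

From dy/dt = 0 with y > 0: 0.00431x* = 0.668, so x* = 155.
Substitute into dx/dt = 0: 1.07(1 - 155/391) = 0.0275y*.
The bracket is 0.604, giving y* = 0.646/0.0275 = 23.5.

x* ≈ 155, y* ≈ 23.5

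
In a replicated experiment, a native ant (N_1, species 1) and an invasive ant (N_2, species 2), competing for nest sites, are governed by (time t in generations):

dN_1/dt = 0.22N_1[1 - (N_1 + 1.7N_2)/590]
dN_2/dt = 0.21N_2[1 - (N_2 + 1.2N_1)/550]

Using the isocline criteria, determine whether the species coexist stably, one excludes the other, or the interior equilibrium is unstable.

unstable coexistence (outcome depends on initial conditions)

Compare the nullcline intercepts: K1/α12 = 590/1.7 = 347 < K2 = 550; K2/α21 = 550/1.2 = 458 < K1 = 590.
Since both are reversed, neither can invade when rare; the interior point is a saddle.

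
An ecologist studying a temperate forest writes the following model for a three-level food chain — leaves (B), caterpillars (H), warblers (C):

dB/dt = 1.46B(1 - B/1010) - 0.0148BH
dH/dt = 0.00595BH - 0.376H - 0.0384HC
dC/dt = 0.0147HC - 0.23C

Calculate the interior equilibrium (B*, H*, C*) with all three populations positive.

From dC/dt = 0: 0.0147H* = 0.23, so H* = 15.6.
From dB/dt = 0: 1.46(1 - B*/1010) = 0.0148·15.6, giving B* = 1010·(1 - 0.159) = 850.
From dH/dt = 0: 0.00595·850 - 0.376 = 0.0384C*, so C* = 4.68/0.0384 = 122.

B* ≈ 850, H* ≈ 15.6, C* ≈ 122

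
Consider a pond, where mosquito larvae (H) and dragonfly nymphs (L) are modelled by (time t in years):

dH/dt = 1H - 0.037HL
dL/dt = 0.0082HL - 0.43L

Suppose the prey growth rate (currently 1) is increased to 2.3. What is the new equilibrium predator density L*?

At the interior fixed point, setting dH/dt = 0 with H > 0 fixes L* = (prey growth rate)/(HL coefficient) — independent of the other coefficients.
With the change, L* = 2.3/0.037 = 62.2; it rises from 27.

L* ≈ 62.2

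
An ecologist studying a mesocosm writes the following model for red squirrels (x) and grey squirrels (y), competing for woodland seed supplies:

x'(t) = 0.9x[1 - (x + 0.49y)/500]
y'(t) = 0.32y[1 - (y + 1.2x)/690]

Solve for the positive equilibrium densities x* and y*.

Setting both brackets to zero gives the nullclines x + 0.49y = 500 and 1.2x + y = 690.
Substituting y = 690 - 1.2x into the first: x(1 - 0.49·1.2) = 500 - 0.49·690.
So x* = 162/0.412 = 393, and then y* = 690 - 1.2·393 = 218.

x* ≈ 393, y* ≈ 218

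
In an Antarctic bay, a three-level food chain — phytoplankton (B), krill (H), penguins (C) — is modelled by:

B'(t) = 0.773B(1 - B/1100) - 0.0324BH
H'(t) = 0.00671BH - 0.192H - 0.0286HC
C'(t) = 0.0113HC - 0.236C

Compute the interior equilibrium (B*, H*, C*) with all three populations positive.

From dC/dt = 0: 0.0113H* = 0.236, so H* = 20.9.
From dB/dt = 0: 0.773(1 - B*/1100) = 0.0324·20.9, giving B* = 1100·(1 - 0.875) = 137.
From dH/dt = 0: 0.00671·137 - 0.192 = 0.0286C*, so C* = 0.728/0.0286 = 25.4.

B* ≈ 137, H* ≈ 20.9, C* ≈ 25.4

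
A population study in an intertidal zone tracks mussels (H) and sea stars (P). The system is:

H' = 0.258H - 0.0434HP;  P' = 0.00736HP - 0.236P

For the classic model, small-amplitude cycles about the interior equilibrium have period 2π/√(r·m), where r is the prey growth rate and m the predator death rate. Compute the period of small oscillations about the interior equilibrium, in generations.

Here r = 0.258 and m = 0.236, so r·m = 0.0609.
ω = √0.0609 = 0.247 per generation, hence T = 2π/ω ≈ 25.5 generations.

T ≈ 25.5 generations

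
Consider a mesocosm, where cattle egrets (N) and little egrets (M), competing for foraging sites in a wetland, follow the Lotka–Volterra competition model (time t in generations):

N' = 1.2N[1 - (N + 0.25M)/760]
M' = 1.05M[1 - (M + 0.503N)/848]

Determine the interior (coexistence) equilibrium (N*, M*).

Setting both brackets to zero gives the nullclines N + 0.25M = 760 and 0.503N + M = 848.
Substituting M = 848 - 0.503N into the first: N(1 - 0.25·0.503) = 760 - 0.25·848.
So N* = 548/0.874 = 627, and then M* = 848 - 0.503·627 = 533.

N* ≈ 627, M* ≈ 533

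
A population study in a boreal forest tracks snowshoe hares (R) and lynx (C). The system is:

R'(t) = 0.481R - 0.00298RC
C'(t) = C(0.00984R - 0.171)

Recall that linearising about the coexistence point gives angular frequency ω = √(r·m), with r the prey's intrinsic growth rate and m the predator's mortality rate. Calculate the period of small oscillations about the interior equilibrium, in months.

Here r = 0.481 and m = 0.171, so r·m = 0.0823.
ω = √0.0823 = 0.287 per month, hence T = 2π/ω ≈ 21.9 months.

T ≈ 21.9 months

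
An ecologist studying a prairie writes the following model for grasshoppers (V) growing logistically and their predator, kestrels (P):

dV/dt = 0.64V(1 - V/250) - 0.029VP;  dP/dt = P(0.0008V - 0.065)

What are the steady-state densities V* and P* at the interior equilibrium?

From dP/dt = 0 with P > 0: 0.0008V* = 0.065, so V* = 81.2.
Substitute into dV/dt = 0: 0.64(1 - 81.2/250) = 0.029P*.
The bracket is 0.675, giving P* = 0.432/0.029 = 14.9.

V* ≈ 81.2, P* ≈ 14.9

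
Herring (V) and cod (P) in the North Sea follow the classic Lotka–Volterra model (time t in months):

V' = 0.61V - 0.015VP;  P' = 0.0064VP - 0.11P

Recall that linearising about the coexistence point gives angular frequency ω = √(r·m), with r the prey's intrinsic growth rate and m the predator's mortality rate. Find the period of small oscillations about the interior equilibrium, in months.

T ≈ 24.3 months

Here r = 0.61 and m = 0.11, so r·m = 0.0671.
ω = √0.0671 = 0.259 per month, hence T = 2π/ω ≈ 24.3 months.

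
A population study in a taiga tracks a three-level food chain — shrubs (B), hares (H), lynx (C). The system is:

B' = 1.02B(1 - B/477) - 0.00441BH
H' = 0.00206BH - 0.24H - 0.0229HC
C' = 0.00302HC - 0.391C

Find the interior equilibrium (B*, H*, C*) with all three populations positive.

From dC/dt = 0: 0.00302H* = 0.391, so H* = 129.
From dB/dt = 0: 1.02(1 - B*/477) = 0.00441·129, giving B* = 477·(1 - 0.56) = 210.
From dH/dt = 0: 0.00206·210 - 0.24 = 0.0229C*, so C* = 0.193/0.0229 = 8.41.

B* ≈ 210, H* ≈ 129, C* ≈ 8.41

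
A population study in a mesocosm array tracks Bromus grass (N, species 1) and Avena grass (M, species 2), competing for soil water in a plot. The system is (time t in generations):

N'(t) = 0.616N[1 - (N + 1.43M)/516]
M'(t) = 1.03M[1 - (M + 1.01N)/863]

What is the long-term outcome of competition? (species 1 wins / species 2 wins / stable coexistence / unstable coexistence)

species 2 excludes species 1

Compare the nullcline intercepts: K1/α12 = 516/1.43 = 361 < K2 = 863; K2/α21 = 863/1.01 = 854 > K1 = 516.
Since the inequalities point opposite ways, species 2 can invade but species 1 cannot.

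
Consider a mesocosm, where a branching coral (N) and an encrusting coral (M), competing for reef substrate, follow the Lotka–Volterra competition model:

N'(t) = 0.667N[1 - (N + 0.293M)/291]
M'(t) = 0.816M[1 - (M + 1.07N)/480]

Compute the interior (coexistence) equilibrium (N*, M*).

Setting both brackets to zero gives the nullclines N + 0.293M = 291 and 1.07N + M = 480.
Substituting M = 480 - 1.07N into the first: N(1 - 0.293·1.07) = 291 - 0.293·480.
So N* = 150/0.686 = 219, and then M* = 480 - 1.07·219 = 246.

N* ≈ 219, M* ≈ 246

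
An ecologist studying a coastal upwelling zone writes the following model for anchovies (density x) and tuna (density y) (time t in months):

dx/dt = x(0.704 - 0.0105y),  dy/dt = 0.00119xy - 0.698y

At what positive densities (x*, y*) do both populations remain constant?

x* ≈ 587, y* ≈ 67

Set dy/dt = 0 with y > 0: 0.00119x - 0.698 = 0, so x* = 0.698/0.00119 = 587.
Set dx/dt = 0 with x > 0: 0.704 - 0.0105y = 0, so y* = 0.704/0.0105 = 67.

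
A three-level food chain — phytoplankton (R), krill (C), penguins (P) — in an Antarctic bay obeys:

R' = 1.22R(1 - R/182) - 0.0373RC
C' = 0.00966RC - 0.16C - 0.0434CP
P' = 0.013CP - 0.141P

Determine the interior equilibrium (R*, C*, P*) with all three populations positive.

R* ≈ 122, C* ≈ 10.8, P* ≈ 23.4

From dP/dt = 0: 0.013C* = 0.141, so C* = 10.8.
From dR/dt = 0: 1.22(1 - R*/182) = 0.0373·10.8, giving R* = 182·(1 - 0.332) = 122.
From dC/dt = 0: 0.00966·122 - 0.16 = 0.0434P*, so P* = 1.02/0.0434 = 23.4.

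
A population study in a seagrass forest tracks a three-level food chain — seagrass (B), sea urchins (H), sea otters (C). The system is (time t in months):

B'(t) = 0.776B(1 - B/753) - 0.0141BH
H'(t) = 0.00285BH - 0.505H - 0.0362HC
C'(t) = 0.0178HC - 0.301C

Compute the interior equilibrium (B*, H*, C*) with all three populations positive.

B* ≈ 522, H* ≈ 16.9, C* ≈ 27.1

From dC/dt = 0: 0.0178H* = 0.301, so H* = 16.9.
From dB/dt = 0: 0.776(1 - B*/753) = 0.0141·16.9, giving B* = 753·(1 - 0.307) = 522.
From dH/dt = 0: 0.00285·522 - 0.505 = 0.0362C*, so C* = 0.982/0.0362 = 27.1.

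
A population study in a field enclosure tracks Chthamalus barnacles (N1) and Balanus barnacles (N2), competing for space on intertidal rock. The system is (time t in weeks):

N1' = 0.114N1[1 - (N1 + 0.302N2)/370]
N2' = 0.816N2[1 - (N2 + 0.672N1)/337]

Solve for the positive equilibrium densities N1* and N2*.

N1* ≈ 337, N2* ≈ 111

Setting both brackets to zero gives the nullclines N1 + 0.302N2 = 370 and 0.672N1 + N2 = 337.
Substituting N2 = 337 - 0.672N1 into the first: N1(1 - 0.302·0.672) = 370 - 0.302·337.
So N1* = 268/0.797 = 337, and then N2* = 337 - 0.672·337 = 111.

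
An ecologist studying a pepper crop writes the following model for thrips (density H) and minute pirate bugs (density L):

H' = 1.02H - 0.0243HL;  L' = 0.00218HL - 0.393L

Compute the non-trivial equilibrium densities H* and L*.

H* ≈ 180, L* ≈ 42

Set dL/dt = 0 with L > 0: 0.00218H - 0.393 = 0, so H* = 0.393/0.00218 = 180.
Set dH/dt = 0 with H > 0: 1.02 - 0.0243L = 0, so L* = 1.02/0.0243 = 42.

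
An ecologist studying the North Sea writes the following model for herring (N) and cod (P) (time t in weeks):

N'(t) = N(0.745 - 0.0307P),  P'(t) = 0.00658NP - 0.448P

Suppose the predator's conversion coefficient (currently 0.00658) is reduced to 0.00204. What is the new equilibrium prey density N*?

N* ≈ 220

At the interior fixed point, setting dP/dt = 0 with P > 0 fixes N* = (predator death rate)/(NP coefficient) — independent of the other coefficients.
With the change, N* = 0.448/0.00204 = 220; it rises from 68.1.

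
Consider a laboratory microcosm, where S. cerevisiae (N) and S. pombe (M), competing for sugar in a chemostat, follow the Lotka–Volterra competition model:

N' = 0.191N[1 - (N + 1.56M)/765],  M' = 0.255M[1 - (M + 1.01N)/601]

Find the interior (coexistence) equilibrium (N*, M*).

N* ≈ 300, M* ≈ 298

Setting both brackets to zero gives the nullclines N + 1.56M = 765 and 1.01N + M = 601.
Substituting M = 601 - 1.01N into the first: N(1 - 1.56·1.01) = 765 - 1.56·601.
So N* = -173/-0.576 = 300, and then M* = 601 - 1.01·300 = 298.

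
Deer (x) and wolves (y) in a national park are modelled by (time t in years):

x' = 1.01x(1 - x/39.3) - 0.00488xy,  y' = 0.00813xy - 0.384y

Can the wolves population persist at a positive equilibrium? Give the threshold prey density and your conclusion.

The predator equation gives dy/dt > 0 only when x > 0.384/0.00813 = 47.2.
Without the predator, x → K = 39.3. Since 39.3 < 47.2, the predator cannot invade.

Threshold x = 47.2; K < 47.2, so no, the predator goes extinct.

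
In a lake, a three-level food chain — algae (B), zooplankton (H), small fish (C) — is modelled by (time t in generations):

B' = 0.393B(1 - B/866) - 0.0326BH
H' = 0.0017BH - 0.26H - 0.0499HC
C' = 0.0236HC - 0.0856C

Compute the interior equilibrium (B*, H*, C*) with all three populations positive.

From dC/dt = 0: 0.0236H* = 0.0856, so H* = 3.63.
From dB/dt = 0: 0.393(1 - B*/866) = 0.0326·3.63, giving B* = 866·(1 - 0.301) = 605.
From dH/dt = 0: 0.0017·605 - 0.26 = 0.0499C*, so C* = 0.769/0.0499 = 15.4.

B* ≈ 605, H* ≈ 3.63, C* ≈ 15.4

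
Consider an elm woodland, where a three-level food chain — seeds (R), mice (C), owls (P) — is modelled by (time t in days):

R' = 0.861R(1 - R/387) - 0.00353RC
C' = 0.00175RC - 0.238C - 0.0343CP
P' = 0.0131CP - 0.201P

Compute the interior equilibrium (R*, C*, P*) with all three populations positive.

From dP/dt = 0: 0.0131C* = 0.201, so C* = 15.3.
From dR/dt = 0: 0.861(1 - R*/387) = 0.00353·15.3, giving R* = 387·(1 - 0.0629) = 363.
From dC/dt = 0: 0.00175·363 - 0.238 = 0.0343P*, so P* = 0.397/0.0343 = 11.6.

R* ≈ 363, C* ≈ 15.3, P* ≈ 11.6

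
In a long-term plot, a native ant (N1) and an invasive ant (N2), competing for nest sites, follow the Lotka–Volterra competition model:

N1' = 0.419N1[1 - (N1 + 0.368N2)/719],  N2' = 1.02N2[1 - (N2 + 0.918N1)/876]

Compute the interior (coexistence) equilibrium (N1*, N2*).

N1* ≈ 599, N2* ≈ 326

Setting both brackets to zero gives the nullclines N1 + 0.368N2 = 719 and 0.918N1 + N2 = 876.
Substituting N2 = 876 - 0.918N1 into the first: N1(1 - 0.368·0.918) = 719 - 0.368·876.
So N1* = 397/0.662 = 599, and then N2* = 876 - 0.918·599 = 326.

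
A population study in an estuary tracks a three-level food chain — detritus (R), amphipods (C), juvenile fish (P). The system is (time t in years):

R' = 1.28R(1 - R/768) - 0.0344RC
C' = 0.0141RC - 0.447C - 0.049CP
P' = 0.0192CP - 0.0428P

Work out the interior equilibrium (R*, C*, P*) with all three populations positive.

R* ≈ 722, C* ≈ 2.23, P* ≈ 199

From dP/dt = 0: 0.0192C* = 0.0428, so C* = 2.23.
From dR/dt = 0: 1.28(1 - R*/768) = 0.0344·2.23, giving R* = 768·(1 - 0.0599) = 722.
From dC/dt = 0: 0.0141·722 - 0.447 = 0.049P*, so P* = 9.73/0.049 = 199.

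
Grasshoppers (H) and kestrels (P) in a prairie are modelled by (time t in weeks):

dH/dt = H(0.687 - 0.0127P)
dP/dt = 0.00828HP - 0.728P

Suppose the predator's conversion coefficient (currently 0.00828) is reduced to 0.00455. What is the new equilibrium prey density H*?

H* ≈ 160

At the interior fixed point, setting dP/dt = 0 with P > 0 fixes H* = (predator death rate)/(HP coefficient) — independent of the other coefficients.
With the change, H* = 0.728/0.00455 = 160; it rises from 87.9.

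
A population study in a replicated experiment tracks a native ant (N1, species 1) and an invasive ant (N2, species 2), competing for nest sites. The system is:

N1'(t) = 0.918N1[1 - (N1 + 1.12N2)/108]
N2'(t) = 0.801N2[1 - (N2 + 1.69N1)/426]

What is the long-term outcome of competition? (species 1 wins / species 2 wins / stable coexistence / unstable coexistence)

Compare the nullcline intercepts: K1/α12 = 108/1.12 = 96.4 < K2 = 426; K2/α21 = 426/1.69 = 252 > K1 = 108.
Since the inequalities point opposite ways, species 2 can invade but species 1 cannot.

species 2 excludes species 1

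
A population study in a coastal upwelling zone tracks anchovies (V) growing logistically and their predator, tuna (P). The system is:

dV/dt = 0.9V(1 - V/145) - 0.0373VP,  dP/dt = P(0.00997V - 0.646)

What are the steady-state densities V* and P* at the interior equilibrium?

V* ≈ 64.8, P* ≈ 13.3

From dP/dt = 0 with P > 0: 0.00997V* = 0.646, so V* = 64.8.
Substitute into dV/dt = 0: 0.9(1 - 64.8/145) = 0.0373P*.
The bracket is 0.553, giving P* = 0.498/0.0373 = 13.3.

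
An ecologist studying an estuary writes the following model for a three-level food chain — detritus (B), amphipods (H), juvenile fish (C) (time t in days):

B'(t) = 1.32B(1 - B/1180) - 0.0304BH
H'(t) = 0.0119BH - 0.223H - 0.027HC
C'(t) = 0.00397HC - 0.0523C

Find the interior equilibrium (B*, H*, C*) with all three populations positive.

From dC/dt = 0: 0.00397H* = 0.0523, so H* = 13.2.
From dB/dt = 0: 1.32(1 - B*/1180) = 0.0304·13.2, giving B* = 1180·(1 - 0.303) = 822.
From dH/dt = 0: 0.0119·822 - 0.223 = 0.027C*, so C* = 9.56/0.027 = 354.

B* ≈ 822, H* ≈ 13.2, C* ≈ 354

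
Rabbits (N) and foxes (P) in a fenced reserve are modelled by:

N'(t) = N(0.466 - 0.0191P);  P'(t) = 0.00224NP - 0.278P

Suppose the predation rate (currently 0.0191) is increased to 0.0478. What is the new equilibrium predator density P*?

At the interior fixed point, setting dN/dt = 0 with N > 0 fixes P* = (prey growth rate)/(NP coefficient) — independent of the other coefficients.
With the change, P* = 0.466/0.0478 = 9.75; it falls from 24.4.

P* ≈ 9.75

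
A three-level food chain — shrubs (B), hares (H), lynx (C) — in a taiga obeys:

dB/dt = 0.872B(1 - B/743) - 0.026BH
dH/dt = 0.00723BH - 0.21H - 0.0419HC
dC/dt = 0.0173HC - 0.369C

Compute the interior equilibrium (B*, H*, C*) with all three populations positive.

From dC/dt = 0: 0.0173H* = 0.369, so H* = 21.3.
From dB/dt = 0: 0.872(1 - B*/743) = 0.026·21.3, giving B* = 743·(1 - 0.636) = 270.
From dH/dt = 0: 0.00723·270 - 0.21 = 0.0419C*, so C* = 1.75/0.0419 = 41.7.

B* ≈ 270, H* ≈ 21.3, C* ≈ 41.7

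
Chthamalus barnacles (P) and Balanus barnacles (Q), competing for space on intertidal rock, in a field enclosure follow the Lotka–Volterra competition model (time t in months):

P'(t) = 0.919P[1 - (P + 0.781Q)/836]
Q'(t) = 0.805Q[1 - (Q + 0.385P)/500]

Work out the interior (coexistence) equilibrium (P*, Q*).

Setting both brackets to zero gives the nullclines P + 0.781Q = 836 and 0.385P + Q = 500.
Substituting Q = 500 - 0.385P into the first: P(1 - 0.781·0.385) = 836 - 0.781·500.
So P* = 446/0.699 = 637, and then Q* = 500 - 0.385·637 = 255.

P* ≈ 637, Q* ≈ 255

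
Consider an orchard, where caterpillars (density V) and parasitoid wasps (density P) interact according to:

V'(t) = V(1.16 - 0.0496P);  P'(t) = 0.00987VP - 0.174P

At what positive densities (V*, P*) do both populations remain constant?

V* ≈ 17.6, P* ≈ 23.4

Set dP/dt = 0 with P > 0: 0.00987V - 0.174 = 0, so V* = 0.174/0.00987 = 17.6.
Set dV/dt = 0 with V > 0: 1.16 - 0.0496P = 0, so P* = 1.16/0.0496 = 23.4.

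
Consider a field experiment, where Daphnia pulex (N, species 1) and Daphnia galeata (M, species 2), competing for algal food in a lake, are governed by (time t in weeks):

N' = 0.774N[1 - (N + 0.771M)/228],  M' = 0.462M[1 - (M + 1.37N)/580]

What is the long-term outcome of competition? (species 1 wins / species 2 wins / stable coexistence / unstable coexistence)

Compare the nullcline intercepts: K1/α12 = 228/0.771 = 296 < K2 = 580; K2/α21 = 580/1.37 = 423 > K1 = 228.
Since the inequalities point opposite ways, species 2 can invade but species 1 cannot.

species 2 excludes species 1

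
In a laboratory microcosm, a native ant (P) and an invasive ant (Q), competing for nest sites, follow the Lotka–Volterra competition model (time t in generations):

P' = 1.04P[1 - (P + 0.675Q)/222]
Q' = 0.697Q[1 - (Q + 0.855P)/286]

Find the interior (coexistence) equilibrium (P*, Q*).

Setting both brackets to zero gives the nullclines P + 0.675Q = 222 and 0.855P + Q = 286.
Substituting Q = 286 - 0.855P into the first: P(1 - 0.675·0.855) = 222 - 0.675·286.
So P* = 28.9/0.423 = 68.5, and then Q* = 286 - 0.855·68.5 = 227.

P* ≈ 68.5, Q* ≈ 227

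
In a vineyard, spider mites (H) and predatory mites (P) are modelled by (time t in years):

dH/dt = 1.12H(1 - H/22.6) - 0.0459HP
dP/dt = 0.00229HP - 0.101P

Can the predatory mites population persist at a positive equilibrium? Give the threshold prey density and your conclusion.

Threshold H = 44.1; K < 44.1, so no, the predator goes extinct.

The predator equation gives dP/dt > 0 only when H > 0.101/0.00229 = 44.1.
Without the predator, H → K = 22.6. Since 22.6 < 44.1, the predator cannot invade.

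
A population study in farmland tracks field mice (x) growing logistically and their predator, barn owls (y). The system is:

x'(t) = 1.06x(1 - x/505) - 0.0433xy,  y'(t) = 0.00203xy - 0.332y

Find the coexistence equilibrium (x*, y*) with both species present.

x* ≈ 164, y* ≈ 16.6

From dy/dt = 0 with y > 0: 0.00203x* = 0.332, so x* = 164.
Substitute into dx/dt = 0: 1.06(1 - 164/505) = 0.0433y*.
The bracket is 0.676, giving y* = 0.717/0.0433 = 16.6.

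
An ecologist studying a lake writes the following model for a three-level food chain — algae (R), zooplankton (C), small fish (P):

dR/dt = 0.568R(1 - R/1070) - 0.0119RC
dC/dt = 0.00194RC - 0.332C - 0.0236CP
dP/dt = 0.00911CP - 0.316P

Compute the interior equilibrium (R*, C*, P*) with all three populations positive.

R* ≈ 292, C* ≈ 34.7, P* ≈ 9.97

From dP/dt = 0: 0.00911C* = 0.316, so C* = 34.7.
From dR/dt = 0: 0.568(1 - R*/1070) = 0.0119·34.7, giving R* = 1070·(1 - 0.727) = 292.
From dC/dt = 0: 0.00194·292 - 0.332 = 0.0236P*, so P* = 0.235/0.0236 = 9.97.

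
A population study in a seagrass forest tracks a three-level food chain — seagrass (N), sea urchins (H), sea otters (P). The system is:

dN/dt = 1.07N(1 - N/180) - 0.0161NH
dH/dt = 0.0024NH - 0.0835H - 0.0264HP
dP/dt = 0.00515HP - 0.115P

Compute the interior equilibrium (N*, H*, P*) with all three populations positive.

From dP/dt = 0: 0.00515H* = 0.115, so H* = 22.3.
From dN/dt = 0: 1.07(1 - N*/180) = 0.0161·22.3, giving N* = 180·(1 - 0.336) = 120.
From dH/dt = 0: 0.0024·120 - 0.0835 = 0.0264P*, so P* = 0.203/0.0264 = 7.7.

N* ≈ 120, H* ≈ 22.3, P* ≈ 7.7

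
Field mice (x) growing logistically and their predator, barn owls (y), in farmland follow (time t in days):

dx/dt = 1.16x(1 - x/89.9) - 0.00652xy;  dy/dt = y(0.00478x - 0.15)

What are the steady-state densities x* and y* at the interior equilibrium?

From dy/dt = 0 with y > 0: 0.00478x* = 0.15, so x* = 31.4.
Substitute into dx/dt = 0: 1.16(1 - 31.4/89.9) = 0.00652y*.
The bracket is 0.651, giving y* = 0.755/0.00652 = 116.

x* ≈ 31.4, y* ≈ 116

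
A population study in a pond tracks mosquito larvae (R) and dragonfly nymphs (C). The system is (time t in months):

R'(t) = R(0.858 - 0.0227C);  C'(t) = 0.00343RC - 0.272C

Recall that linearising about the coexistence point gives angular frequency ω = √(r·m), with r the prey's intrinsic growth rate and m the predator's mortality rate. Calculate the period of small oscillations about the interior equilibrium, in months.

Here r = 0.858 and m = 0.272, so r·m = 0.233.
ω = √0.233 = 0.483 per month, hence T = 2π/ω ≈ 13 months.

T ≈ 13 months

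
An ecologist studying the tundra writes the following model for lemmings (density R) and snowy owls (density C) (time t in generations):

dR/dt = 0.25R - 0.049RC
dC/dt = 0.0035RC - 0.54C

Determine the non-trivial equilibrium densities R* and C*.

Set dC/dt = 0 with C > 0: 0.0035R - 0.54 = 0, so R* = 0.54/0.0035 = 154.
Set dR/dt = 0 with R > 0: 0.25 - 0.049C = 0, so C* = 0.25/0.049 = 5.1.

R* ≈ 154, C* ≈ 5.1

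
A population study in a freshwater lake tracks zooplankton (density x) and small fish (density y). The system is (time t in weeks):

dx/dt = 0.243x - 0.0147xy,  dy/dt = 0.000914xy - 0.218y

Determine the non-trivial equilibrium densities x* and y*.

Set dy/dt = 0 with y > 0: 0.000914x - 0.218 = 0, so x* = 0.218/0.000914 = 239.
Set dx/dt = 0 with x > 0: 0.243 - 0.0147y = 0, so y* = 0.243/0.0147 = 16.5.

x* ≈ 239, y* ≈ 16.5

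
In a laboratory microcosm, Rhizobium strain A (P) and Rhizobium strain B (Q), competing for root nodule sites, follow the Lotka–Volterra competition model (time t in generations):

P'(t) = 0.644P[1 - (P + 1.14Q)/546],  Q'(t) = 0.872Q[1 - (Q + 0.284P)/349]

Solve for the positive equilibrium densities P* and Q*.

Setting both brackets to zero gives the nullclines P + 1.14Q = 546 and 0.284P + Q = 349.
Substituting Q = 349 - 0.284P into the first: P(1 - 1.14·0.284) = 546 - 1.14·349.
So P* = 148/0.676 = 219, and then Q* = 349 - 0.284·219 = 287.

P* ≈ 219, Q* ≈ 287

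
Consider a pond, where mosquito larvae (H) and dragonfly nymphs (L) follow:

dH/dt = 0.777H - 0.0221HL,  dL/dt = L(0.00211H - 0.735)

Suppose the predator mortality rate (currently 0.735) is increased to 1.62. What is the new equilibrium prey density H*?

H* ≈ 768

At the interior fixed point, setting dL/dt = 0 with L > 0 fixes H* = (predator death rate)/(HL coefficient) — independent of the other coefficients.
With the change, H* = 1.62/0.00211 = 768; it rises from 348.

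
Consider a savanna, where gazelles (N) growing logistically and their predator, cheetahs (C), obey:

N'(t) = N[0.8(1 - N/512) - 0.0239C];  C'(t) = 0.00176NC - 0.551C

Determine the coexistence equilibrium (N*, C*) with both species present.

From dC/dt = 0 with C > 0: 0.00176N* = 0.551, so N* = 313.
Substitute into dN/dt = 0: 0.8(1 - 313/512) = 0.0239C*.
The bracket is 0.389, giving C* = 0.311/0.0239 = 13.

N* ≈ 313, C* ≈ 13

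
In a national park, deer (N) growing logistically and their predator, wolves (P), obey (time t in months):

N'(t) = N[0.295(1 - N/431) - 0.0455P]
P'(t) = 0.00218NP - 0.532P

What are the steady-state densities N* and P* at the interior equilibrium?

N* ≈ 244, P* ≈ 2.81

From dP/dt = 0 with P > 0: 0.00218N* = 0.532, so N* = 244.
Substitute into dN/dt = 0: 0.295(1 - 244/431) = 0.0455P*.
The bracket is 0.434, giving P* = 0.128/0.0455 = 2.81.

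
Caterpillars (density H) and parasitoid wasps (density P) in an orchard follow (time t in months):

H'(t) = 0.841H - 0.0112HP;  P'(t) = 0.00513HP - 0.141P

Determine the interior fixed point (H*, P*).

Set dP/dt = 0 with P > 0: 0.00513H - 0.141 = 0, so H* = 0.141/0.00513 = 27.5.
Set dH/dt = 0 with H > 0: 0.841 - 0.0112P = 0, so P* = 0.841/0.0112 = 75.1.

H* ≈ 27.5, P* ≈ 75.1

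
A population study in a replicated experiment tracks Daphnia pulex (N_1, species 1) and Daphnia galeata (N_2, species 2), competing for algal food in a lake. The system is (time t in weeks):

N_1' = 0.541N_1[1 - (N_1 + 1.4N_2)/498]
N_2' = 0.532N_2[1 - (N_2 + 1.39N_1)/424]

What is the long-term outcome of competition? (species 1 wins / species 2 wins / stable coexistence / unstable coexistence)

unstable coexistence (outcome depends on initial conditions)

Compare the nullcline intercepts: K1/α12 = 498/1.4 = 356 < K2 = 424; K2/α21 = 424/1.39 = 305 < K1 = 498.
Since both are reversed, neither can invade when rare; the interior point is a saddle.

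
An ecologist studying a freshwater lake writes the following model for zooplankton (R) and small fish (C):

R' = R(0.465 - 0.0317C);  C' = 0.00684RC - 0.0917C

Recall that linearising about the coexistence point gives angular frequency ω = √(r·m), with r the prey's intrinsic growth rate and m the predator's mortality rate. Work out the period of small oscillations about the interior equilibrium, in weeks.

T ≈ 30.4 weeks

Here r = 0.465 and m = 0.0917, so r·m = 0.0426.
ω = √0.0426 = 0.206 per week, hence T = 2π/ω ≈ 30.4 weeks.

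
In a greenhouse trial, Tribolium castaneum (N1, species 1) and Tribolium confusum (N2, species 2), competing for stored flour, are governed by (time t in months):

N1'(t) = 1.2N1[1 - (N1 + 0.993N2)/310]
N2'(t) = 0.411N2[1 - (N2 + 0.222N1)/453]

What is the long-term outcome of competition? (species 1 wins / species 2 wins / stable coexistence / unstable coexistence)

species 2 excludes species 1

Compare the nullcline intercepts: K1/α12 = 310/0.993 = 312 < K2 = 453; K2/α21 = 453/0.222 = 2040 > K1 = 310.
Since the inequalities point opposite ways, species 2 can invade but species 1 cannot.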